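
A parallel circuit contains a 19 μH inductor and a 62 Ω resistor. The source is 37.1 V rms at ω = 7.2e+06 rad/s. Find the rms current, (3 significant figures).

657 mA

X_L = ωL = 137 Ω
Parallel: admittances add. Y = 1/R + 1/(jωL)
Y = (0.0161 − j0.00731) S
|Y| = 0.0177 S → |Z| = 1/|Y| = 56.5 Ω, ∠Z = −∠Y = 24.4°
I = V/|Z| = 37.1/56.5 = 657 mA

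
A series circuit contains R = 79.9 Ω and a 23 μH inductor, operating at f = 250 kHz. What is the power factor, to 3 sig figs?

0.911

ω = 2πf = 1.571e+06 rad/s
X_L = ωL = 36.1 Ω
Z = 79.9 + j36.1 Ω
|Z| = √(79.9² + 36.1²) = 87.7 Ω
∠Z = arctan(36.1/79.9) = 24.3°
cos φ = cos(24.3°) = 0.911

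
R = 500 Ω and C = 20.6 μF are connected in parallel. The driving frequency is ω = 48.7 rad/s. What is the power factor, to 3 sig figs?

X_C = 1/(ωC) = 997 Ω
Parallel: admittances add. Y = 1/R + jωC
Y = (0.00200 + j0.00100) S
|Y| = 0.00224 S → |Z| = 1/|Y| = 447 Ω, ∠Z = −∠Y = -26.6°
cos φ = cos(-26.6°) = 0.894

0.894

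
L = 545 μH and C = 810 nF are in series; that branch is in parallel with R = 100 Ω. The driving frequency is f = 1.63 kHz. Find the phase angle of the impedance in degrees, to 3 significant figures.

ω = 2πf = 10240 rad/s
X_L = ωL = 5.58 Ω
X_C = 1/(ωC) = 121 Ω
Branch 1: Z₁ = R = 100 Ω
Branch 2 (series LC): Z₂ = j(X_L − X_C) = −j115 Ω
Parallel: Z = Z₁Z₂/(Z₁+Z₂), |Z| = 75.5 Ω, ∠Z = -41.0°

-41.0°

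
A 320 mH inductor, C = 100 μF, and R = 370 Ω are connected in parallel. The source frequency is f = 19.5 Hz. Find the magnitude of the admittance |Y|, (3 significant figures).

13.5 mS

ω = 2πf = 122.5 rad/s
X_L = ωL = 39.2 Ω
X_C = 1/(ωC) = 81.6 Ω
Parallel: admittances add. Y = 1/R + 1/(jωL) + jωC
Y = (0.00270 − j0.0133) S
|Y| = 0.0135 S → |Z| = 1/|Y| = 73.9 Ω, ∠Z = −∠Y = 78.5°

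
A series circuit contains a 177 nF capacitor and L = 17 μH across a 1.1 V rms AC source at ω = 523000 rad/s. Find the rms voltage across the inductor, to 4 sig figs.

X_L = ωL = 8.891 Ω
X_C = 1/(ωC) = 10.80 Ω
Net reactance X = X_L − X_C = -1.912 Ω
Z = − j1.912 Ω
|Z| = √(0² + 1.912²) = 1.912 Ω
I = V/|Z| = 575.5 mA
V_L = I·|Z_L| = 0.5755 × 8.891 = 5.116 V

5.116 V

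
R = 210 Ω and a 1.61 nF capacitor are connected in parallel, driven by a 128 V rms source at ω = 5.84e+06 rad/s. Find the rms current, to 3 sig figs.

1.35 A

X_C = 1/(ωC) = 106 Ω
Parallel: admittances add. Y = 1/R + jωC
Y = (0.00476 + j0.00940) S
|Y| = 0.0105 S → |Z| = 1/|Y| = 94.9 Ω, ∠Z = −∠Y = -63.1°
I = V/|Z| = 128/94.9 = 1.35 A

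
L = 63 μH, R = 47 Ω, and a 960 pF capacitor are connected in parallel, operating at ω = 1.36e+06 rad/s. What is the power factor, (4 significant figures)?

0.8990

X_L = ωL = 85.68 Ω
X_C = 1/(ωC) = 765.9 Ω
Parallel: admittances add. Y = 1/R + 1/(jωL) + jωC
Y = (0.02128 − j0.01037) S
|Y| = 0.02367 S → |Z| = 1/|Y| = 42.25 Ω, ∠Z = −∠Y = 25.97°
cos φ = cos(25.97°) = 0.8990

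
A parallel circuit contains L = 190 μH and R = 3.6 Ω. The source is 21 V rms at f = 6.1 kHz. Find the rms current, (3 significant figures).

6.51 A

ω = 2πf = 38330 rad/s
X_L = ωL = 7.28 Ω
Parallel: admittances add. Y = 1/R + 1/(jωL)
Y = (0.278 − j0.137) S
|Y| = 0.310 S → |Z| = 1/|Y| = 3.23 Ω, ∠Z = −∠Y = 26.3°
I = V/|Z| = 21/3.23 = 6.51 A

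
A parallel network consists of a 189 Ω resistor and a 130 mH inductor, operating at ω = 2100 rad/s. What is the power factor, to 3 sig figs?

0.822

X_L = ωL = 273 Ω
Parallel: admittances add. Y = 1/R + 1/(jωL)
Y = (0.00529 − j0.00366) S
|Y| = 0.00644 S → |Z| = 1/|Y| = 155 Ω, ∠Z = −∠Y = 34.7°
cos φ = cos(34.7°) = 0.822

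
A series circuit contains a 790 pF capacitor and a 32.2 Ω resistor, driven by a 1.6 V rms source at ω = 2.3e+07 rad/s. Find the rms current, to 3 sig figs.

25.1 mA

X_C = 1/(ωC) = 55.0 Ω
Z = 32.2 − j55.0 Ω
|Z| = √(32.2² + 55.0²) = 63.8 Ω
I = V/|Z| = 1.6/63.8 = 25.1 mA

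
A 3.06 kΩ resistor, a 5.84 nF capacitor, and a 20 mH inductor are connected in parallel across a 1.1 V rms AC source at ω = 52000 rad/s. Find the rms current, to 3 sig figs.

X_L = ωL = 1040 Ω
X_C = 1/(ωC) = 3290 Ω
Parallel: admittances add. Y = 1/R + 1/(jωL) + jωC
Y = (0.000327 − j0.000658) S
|Y| = 0.000735 S → |Z| = 1/|Y| = 1360 Ω, ∠Z = −∠Y = 63.6°
I = V/|Z| = 1.1/1360 = 808 μA

808 μA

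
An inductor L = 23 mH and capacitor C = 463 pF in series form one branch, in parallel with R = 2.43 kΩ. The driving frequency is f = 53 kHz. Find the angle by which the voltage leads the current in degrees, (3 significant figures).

ω = 2πf = 333000 rad/s
X_L = ωL = 7660 Ω
X_C = 1/(ωC) = 6490 Ω
Branch 1: Z₁ = R = 2430 Ω
Branch 2 (series LC): Z₂ = j(X_L − X_C) = j1170 Ω
Parallel: Z = Z₁Z₂/(Z₁+Z₂), |Z| = 1060 Ω, ∠Z = 64.2°

64.2°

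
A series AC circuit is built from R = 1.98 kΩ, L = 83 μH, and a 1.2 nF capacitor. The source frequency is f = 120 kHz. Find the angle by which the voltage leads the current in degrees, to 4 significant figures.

ω = 2πf = 754000 rad/s
X_L = ωL = 62.58 Ω
X_C = 1/(ωC) = 1105 Ω
Net reactance X = X_L − X_C = -1043 Ω
Z = 1980 − j1043 Ω
|Z| = √(1980² + 1043²) = 2238 Ω
∠Z = arctan(-1043/1980) = -27.77°

-27.77°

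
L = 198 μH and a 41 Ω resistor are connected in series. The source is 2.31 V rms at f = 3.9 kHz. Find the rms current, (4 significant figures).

55.95 mA

ω = 2πf = 24500 rad/s
X_L = ωL = 4.852 Ω
Z = 41.00 + j4.852 Ω
|Z| = √(41.00² + 4.852²) = 41.29 Ω
I = V/|Z| = 2.31/41.29 = 55.95 mA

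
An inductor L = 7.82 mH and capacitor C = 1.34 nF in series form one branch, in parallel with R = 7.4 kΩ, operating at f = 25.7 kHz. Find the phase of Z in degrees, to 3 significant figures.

-65.6°

ω = 2πf = 161500 rad/s
X_L = ωL = 1260 Ω
X_C = 1/(ωC) = 4620 Ω
Branch 1: Z₁ = R = 7400 Ω
Branch 2 (series LC): Z₂ = j(X_L − X_C) = −j3360 Ω
Parallel: Z = Z₁Z₂/(Z₁+Z₂), |Z| = 3060 Ω, ∠Z = -65.6°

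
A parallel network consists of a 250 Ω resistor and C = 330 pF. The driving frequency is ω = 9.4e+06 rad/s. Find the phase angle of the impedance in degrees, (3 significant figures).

-37.8°

X_C = 1/(ωC) = 322 Ω
Parallel: admittances add. Y = 1/R + jωC
Y = (0.00400 + j0.00310) S
|Y| = 0.00506 S → |Z| = 1/|Y| = 198 Ω, ∠Z = −∠Y = -37.8°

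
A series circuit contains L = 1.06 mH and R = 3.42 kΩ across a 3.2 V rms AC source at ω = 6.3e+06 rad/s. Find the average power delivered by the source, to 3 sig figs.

622 μW

X_L = ωL = 6680 Ω
Z = 3420 + j6680 Ω
|Z| = √(3420² + 6680²) = 7500 Ω
∠Z = arctan(6680/3420) = 62.9°
I = V/|Z| = 427 μA
P = VI cos φ = 3.2 × 0.000427 × cos(62.9°) = 622 μW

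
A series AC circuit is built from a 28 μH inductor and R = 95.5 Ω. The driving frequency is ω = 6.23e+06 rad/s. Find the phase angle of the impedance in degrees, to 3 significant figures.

X_L = ωL = 174 Ω
Z = 95.5 + j174 Ω
|Z| = √(95.5² + 174²) = 199 Ω
∠Z = arctan(174/95.5) = 61.3°

61.3°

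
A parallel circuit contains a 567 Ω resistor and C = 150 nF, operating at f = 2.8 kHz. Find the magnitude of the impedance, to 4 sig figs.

315.1 Ω

ω = 2πf = 17590 rad/s
X_C = 1/(ωC) = 378.9 Ω
Parallel: admittances add. Y = 1/R + jωC
Y = (0.001764 + j0.002639) S
|Y| = 0.003174 S → |Z| = 1/|Y| = 315.1 Ω, ∠Z = −∠Y = -56.24°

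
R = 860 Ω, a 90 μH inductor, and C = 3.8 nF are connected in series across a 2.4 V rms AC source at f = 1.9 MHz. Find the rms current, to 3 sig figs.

1.77 mA

ω = 2πf = 1.194e+07 rad/s
X_L = ωL = 1070 Ω
X_C = 1/(ωC) = 22.0 Ω
Net reactance X = X_L − X_C = 1050 Ω
Z = 860 + j1050 Ω
|Z| = √(860² + 1050²) = 1360 Ω
I = V/|Z| = 2.4/1360 = 1.77 mA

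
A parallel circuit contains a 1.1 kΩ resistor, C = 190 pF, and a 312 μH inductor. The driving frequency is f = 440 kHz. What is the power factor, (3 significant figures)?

0.820

ω = 2πf = 2.765e+06 rad/s
X_L = ωL = 863 Ω
X_C = 1/(ωC) = 1900 Ω
Parallel: admittances add. Y = 1/R + 1/(jωL) + jωC
Y = (0.000909 − j0.000634) S
|Y| = 0.00111 S → |Z| = 1/|Y| = 902 Ω, ∠Z = −∠Y = 34.9°
cos φ = cos(34.9°) = 0.820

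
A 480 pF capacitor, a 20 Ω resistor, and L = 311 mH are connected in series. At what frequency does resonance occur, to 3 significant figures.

ω₀ = 1/√(LC) = 1/√(0.311 × 4.8e-10) = 81850 rad/s
f₀ = ω₀/(2π) = 13.0 kHz

13.0 kHz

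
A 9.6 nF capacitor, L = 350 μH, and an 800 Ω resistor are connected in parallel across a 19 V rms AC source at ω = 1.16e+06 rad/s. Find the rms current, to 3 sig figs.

X_L = ωL = 406 Ω
X_C = 1/(ωC) = 89.8 Ω
Parallel: admittances add. Y = 1/R + 1/(jωL) + jωC
Y = (0.00125 + j0.00867) S
|Y| = 0.00876 S → |Z| = 1/|Y| = 114 Ω, ∠Z = −∠Y = -81.8°
I = V/|Z| = 19/114 = 166 mA

166 mA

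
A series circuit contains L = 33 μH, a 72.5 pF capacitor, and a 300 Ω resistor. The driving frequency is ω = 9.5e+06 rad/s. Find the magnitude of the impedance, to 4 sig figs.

1177 Ω

X_L = ωL = 313.5 Ω
X_C = 1/(ωC) = 1452 Ω
Net reactance X = X_L − X_C = -1138 Ω
Z = 300.0 − j1138 Ω
|Z| = √(300.0² + 1138²) = 1177 Ω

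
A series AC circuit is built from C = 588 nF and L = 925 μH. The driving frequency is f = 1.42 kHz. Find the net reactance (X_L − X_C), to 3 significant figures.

ω = 2πf = 8922 rad/s
X_L = ωL = 8.25 Ω
X_C = 1/(ωC) = 191 Ω
X = 8.25 − 191 = -182 Ω

-182 Ω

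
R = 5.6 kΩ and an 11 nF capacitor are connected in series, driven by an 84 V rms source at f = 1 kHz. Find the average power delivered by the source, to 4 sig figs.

164.2 mW

ω = 2πf = 6283 rad/s
X_C = 1/(ωC) = 14470 Ω
Z = 5600 − j14470 Ω
|Z| = √(5600² + 14470²) = 15510 Ω
∠Z = arctan(-14470/5600) = -68.84°
I = V/|Z| = 5.414 mA
P = VI cos φ = 84 × 0.005414 × cos(-68.84°) = 164.2 mW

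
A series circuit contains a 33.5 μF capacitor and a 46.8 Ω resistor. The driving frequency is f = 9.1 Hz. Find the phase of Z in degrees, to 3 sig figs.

-84.9°

ω = 2πf = 57.18 rad/s
X_C = 1/(ωC) = 522 Ω
Z = 46.8 − j522 Ω
|Z| = √(46.8² + 522²) = 524 Ω
∠Z = arctan(-522/46.8) = -84.9°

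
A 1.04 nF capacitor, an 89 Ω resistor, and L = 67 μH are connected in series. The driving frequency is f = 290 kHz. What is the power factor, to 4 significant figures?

ω = 2πf = 1.822e+06 rad/s
X_L = ωL = 122.1 Ω
X_C = 1/(ωC) = 527.7 Ω
Net reactance X = X_L − X_C = -405.6 Ω
Z = 89.00 − j405.6 Ω
|Z| = √(89.00² + 405.6²) = 415.3 Ω
∠Z = arctan(-405.6/89.00) = -77.62°
cos φ = cos(-77.62°) = 0.2143

0.2143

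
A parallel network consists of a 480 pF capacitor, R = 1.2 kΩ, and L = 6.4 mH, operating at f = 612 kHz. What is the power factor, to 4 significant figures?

ω = 2πf = 3.845e+06 rad/s
X_L = ωL = 24610 Ω
X_C = 1/(ωC) = 541.8 Ω
Parallel: admittances add. Y = 1/R + 1/(jωL) + jωC
Y = (0.0008333 + j0.001805) S
|Y| = 0.001988 S → |Z| = 1/|Y| = 503.0 Ω, ∠Z = −∠Y = -65.22°
cos φ = cos(-65.22°) = 0.4191

0.4191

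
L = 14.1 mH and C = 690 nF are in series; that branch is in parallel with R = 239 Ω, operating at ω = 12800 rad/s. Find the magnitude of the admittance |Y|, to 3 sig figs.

X_L = ωL = 180 Ω
X_C = 1/(ωC) = 113 Ω
Branch 1: Z₁ = R = 239 Ω
Branch 2 (series LC): Z₂ = j(X_L − X_C) = j67.3 Ω
Parallel: Z = Z₁Z₂/(Z₁+Z₂), |Z| = 64.7 Ω, ∠Z = 74.3°
|Y| = 1/|Z| = 15.4 mS

15.4 mS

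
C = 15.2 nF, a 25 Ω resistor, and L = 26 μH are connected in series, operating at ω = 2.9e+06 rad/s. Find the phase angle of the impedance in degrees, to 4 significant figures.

X_L = ωL = 75.40 Ω
X_C = 1/(ωC) = 22.69 Ω
Net reactance X = X_L − X_C = 52.71 Ω
Z = 25.00 + j52.71 Ω
|Z| = √(25.00² + 52.71²) = 58.34 Ω
∠Z = arctan(52.71/25.00) = 64.63°

64.63°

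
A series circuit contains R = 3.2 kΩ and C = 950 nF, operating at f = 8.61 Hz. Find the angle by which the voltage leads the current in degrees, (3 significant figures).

ω = 2πf = 54.10 rad/s
X_C = 1/(ωC) = 19500 Ω
Z = 3200 − j19500 Ω
|Z| = √(3200² + 19500²) = 19700 Ω
∠Z = arctan(-19500/3200) = -80.7°

-80.7°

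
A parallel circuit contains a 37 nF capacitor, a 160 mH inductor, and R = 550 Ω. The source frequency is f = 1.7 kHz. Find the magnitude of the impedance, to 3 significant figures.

ω = 2πf = 10680 rad/s
X_L = ωL = 1710 Ω
X_C = 1/(ωC) = 2530 Ω
Parallel: admittances add. Y = 1/R + 1/(jωL) + jωC
Y = (0.00182 − j0.000190) S
|Y| = 0.00183 S → |Z| = 1/|Y| = 547 Ω, ∠Z = −∠Y = 5.96°

547 Ω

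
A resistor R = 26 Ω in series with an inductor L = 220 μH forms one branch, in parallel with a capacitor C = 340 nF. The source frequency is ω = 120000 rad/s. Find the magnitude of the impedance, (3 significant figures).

34.8 Ω

X_L = ωL = 26.4 Ω
X_C = 1/(ωC) = 24.5 Ω
Branch 1 (R+jX_L): Z₁ = 26.0 + j26.4 Ω, |Z₁| = 37.1 Ω
Branch 2 (−jX_C): Z₂ = −j24.5 Ω
Parallel: Z = Z₁Z₂/(Z₁+Z₂), |Z| = 34.8 Ω, ∠Z = -48.7°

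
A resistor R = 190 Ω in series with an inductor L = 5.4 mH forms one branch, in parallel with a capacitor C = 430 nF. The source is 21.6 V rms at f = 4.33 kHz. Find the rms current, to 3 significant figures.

210 mA

ω = 2πf = 27210 rad/s
X_L = ωL = 147 Ω
X_C = 1/(ωC) = 85.5 Ω
Branch 1 (R+jX_L): Z₁ = 190 + j147 Ω, |Z₁| = 240 Ω
Branch 2 (−jX_C): Z₂ = −j85.5 Ω
Parallel: Z = Z₁Z₂/(Z₁+Z₂), |Z| = 103 Ω, ∠Z = -70.2°
I = V/|Z| = 21.6/103 = 210 mA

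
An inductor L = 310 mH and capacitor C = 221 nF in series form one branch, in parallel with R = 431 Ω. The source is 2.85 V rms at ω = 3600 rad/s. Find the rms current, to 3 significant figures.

X_L = ωL = 1120 Ω
X_C = 1/(ωC) = 1260 Ω
Branch 1: Z₁ = R = 431 Ω
Branch 2 (series LC): Z₂ = j(X_L − X_C) = −j141 Ω
Parallel: Z = Z₁Z₂/(Z₁+Z₂), |Z| = 134 Ω, ∠Z = -71.9°
I = V/|Z| = 2.85/134 = 21.3 mA

21.3 mA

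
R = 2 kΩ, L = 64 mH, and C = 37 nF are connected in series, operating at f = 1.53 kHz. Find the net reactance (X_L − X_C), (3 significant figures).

-2200 Ω

ω = 2πf = 9613 rad/s
X_L = ωL = 615 Ω
X_C = 1/(ωC) = 2810 Ω
X = 615 − 2810 = -2200 Ω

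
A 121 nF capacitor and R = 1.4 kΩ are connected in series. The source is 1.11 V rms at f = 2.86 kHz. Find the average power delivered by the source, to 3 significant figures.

ω = 2πf = 17970 rad/s
X_C = 1/(ωC) = 460 Ω
Z = 1400 − j460 Ω
|Z| = √(1400² + 460²) = 1470 Ω
∠Z = arctan(-460/1400) = -18.2°
I = V/|Z| = 753 μA
P = VI cos φ = 1.11 × 0.000753 × cos(-18.2°) = 794 μW

794 μW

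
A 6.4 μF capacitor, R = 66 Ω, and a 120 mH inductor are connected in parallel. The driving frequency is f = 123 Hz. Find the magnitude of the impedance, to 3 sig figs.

61.6 Ω

ω = 2πf = 772.8 rad/s
X_L = ωL = 92.7 Ω
X_C = 1/(ωC) = 202 Ω
Parallel: admittances add. Y = 1/R + 1/(jωL) + jωC
Y = (0.0152 − j0.00584) S
|Y| = 0.0162 S → |Z| = 1/|Y| = 61.6 Ω, ∠Z = −∠Y = 21.1°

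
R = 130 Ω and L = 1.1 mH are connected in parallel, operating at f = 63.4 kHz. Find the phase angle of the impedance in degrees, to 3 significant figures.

ω = 2πf = 398400 rad/s
X_L = ωL = 438 Ω
Parallel: admittances add. Y = 1/R + 1/(jωL)
Y = (0.00769 − j0.00228) S
|Y| = 0.00802 S → |Z| = 1/|Y| = 125 Ω, ∠Z = −∠Y = 16.5°

16.5°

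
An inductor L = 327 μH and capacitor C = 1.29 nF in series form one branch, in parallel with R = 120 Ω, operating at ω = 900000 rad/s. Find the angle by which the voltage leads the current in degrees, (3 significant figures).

X_L = ωL = 294 Ω
X_C = 1/(ωC) = 861 Ω
Branch 1: Z₁ = R = 120 Ω
Branch 2 (series LC): Z₂ = j(X_L − X_C) = −j567 Ω
Parallel: Z = Z₁Z₂/(Z₁+Z₂), |Z| = 117 Ω, ∠Z = -11.9°

-11.9°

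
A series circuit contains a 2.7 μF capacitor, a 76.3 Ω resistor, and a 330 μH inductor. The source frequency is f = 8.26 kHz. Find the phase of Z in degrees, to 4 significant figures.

ω = 2πf = 51900 rad/s
X_L = ωL = 17.13 Ω
X_C = 1/(ωC) = 7.136 Ω
Net reactance X = X_L − X_C = 9.990 Ω
Z = 76.30 + j9.990 Ω
|Z| = √(76.30² + 9.990²) = 76.95 Ω
∠Z = arctan(9.990/76.30) = 7.460°

7.460°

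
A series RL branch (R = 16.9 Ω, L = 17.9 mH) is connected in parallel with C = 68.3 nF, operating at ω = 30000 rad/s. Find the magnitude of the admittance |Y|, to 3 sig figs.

X_L = ωL = 537 Ω
X_C = 1/(ωC) = 488 Ω
Branch 1 (R+jX_L): Z₁ = 16.9 + j537 Ω, |Z₁| = 537 Ω
Branch 2 (−jX_C): Z₂ = −j488 Ω
Parallel: Z = Z₁Z₂/(Z₁+Z₂), |Z| = 5060 Ω, ∠Z = -72.8°
|Y| = 1/|Z| = 198 μS

198 μS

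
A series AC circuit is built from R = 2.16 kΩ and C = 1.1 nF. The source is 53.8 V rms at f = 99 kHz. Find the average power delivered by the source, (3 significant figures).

ω = 2πf = 622000 rad/s
X_C = 1/(ωC) = 1460 Ω
Z = 2160 − j1460 Ω
|Z| = √(2160² + 1460²) = 2610 Ω
∠Z = arctan(-1460/2160) = -34.1°
I = V/|Z| = 20.6 mA
P = VI cos φ = 53.8 × 0.0206 × cos(-34.1°) = 919 mW

919 mW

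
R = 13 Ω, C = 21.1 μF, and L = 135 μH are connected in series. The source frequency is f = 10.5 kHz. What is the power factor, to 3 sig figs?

ω = 2πf = 65970 rad/s
X_L = ωL = 8.91 Ω
X_C = 1/(ωC) = 0.718 Ω
Net reactance X = X_L − X_C = 8.19 Ω
Z = 13.0 + j8.19 Ω
|Z| = √(13.0² + 8.19²) = 15.4 Ω
∠Z = arctan(8.19/13.0) = 32.2°
cos φ = cos(32.2°) = 0.846

0.846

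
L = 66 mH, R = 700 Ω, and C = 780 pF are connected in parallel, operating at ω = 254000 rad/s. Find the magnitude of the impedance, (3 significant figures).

697 Ω

X_L = ωL = 16800 Ω
X_C = 1/(ωC) = 5050 Ω
Parallel: admittances add. Y = 1/R + 1/(jωL) + jωC
Y = (0.00143 + j0.000138) S
|Y| = 0.00144 S → |Z| = 1/|Y| = 697 Ω, ∠Z = −∠Y = -5.54°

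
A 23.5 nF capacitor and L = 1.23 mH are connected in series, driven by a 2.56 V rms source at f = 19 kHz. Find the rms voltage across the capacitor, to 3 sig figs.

4.35 V

ω = 2πf = 119400 rad/s
X_L = ωL = 147 Ω
X_C = 1/(ωC) = 356 Ω
Net reactance X = X_L − X_C = -210 Ω
Z = − j210 Ω
|Z| = √(0² + 210²) = 210 Ω
I = V/|Z| = 12.2 mA
V_C = I·|Z_C| = 0.0122 × 356 = 4.35 V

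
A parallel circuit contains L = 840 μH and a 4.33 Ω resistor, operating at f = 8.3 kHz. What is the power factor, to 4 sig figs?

0.9952

ω = 2πf = 52150 rad/s
X_L = ωL = 43.81 Ω
Parallel: admittances add. Y = 1/R + 1/(jωL)
Y = (0.2309 − j0.02283) S
|Y| = 0.2321 S → |Z| = 1/|Y| = 4.309 Ω, ∠Z = −∠Y = 5.645°
cos φ = cos(5.645°) = 0.9952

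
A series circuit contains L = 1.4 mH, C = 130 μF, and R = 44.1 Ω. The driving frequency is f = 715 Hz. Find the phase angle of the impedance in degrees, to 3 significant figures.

5.93°

ω = 2πf = 4492 rad/s
X_L = ωL = 6.29 Ω
X_C = 1/(ωC) = 1.71 Ω
Net reactance X = X_L − X_C = 4.58 Ω
Z = 44.1 + j4.58 Ω
|Z| = √(44.1² + 4.58²) = 44.3 Ω
∠Z = arctan(4.58/44.1) = 5.93°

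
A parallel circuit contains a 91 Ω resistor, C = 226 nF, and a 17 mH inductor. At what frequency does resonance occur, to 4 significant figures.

2.568 kHz

ω₀ = 1/√(LC) = 1/√(0.017 × 2.26e-07) = 16130 rad/s
f₀ = ω₀/(2π) = 2.568 kHz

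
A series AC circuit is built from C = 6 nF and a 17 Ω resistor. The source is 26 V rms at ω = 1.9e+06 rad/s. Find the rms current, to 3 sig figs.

291 mA

X_C = 1/(ωC) = 87.7 Ω
Z = 17.0 − j87.7 Ω
|Z| = √(17.0² + 87.7²) = 89.4 Ω
I = V/|Z| = 26/89.4 = 291 mA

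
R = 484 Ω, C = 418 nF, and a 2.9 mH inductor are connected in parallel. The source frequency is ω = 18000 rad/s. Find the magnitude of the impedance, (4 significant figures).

84.64 Ω

X_L = ωL = 52.20 Ω
X_C = 1/(ωC) = 132.9 Ω
Parallel: admittances add. Y = 1/R + 1/(jωL) + jωC
Y = (0.002066 − j0.01163) S
|Y| = 0.01182 S → |Z| = 1/|Y| = 84.64 Ω, ∠Z = −∠Y = 79.93°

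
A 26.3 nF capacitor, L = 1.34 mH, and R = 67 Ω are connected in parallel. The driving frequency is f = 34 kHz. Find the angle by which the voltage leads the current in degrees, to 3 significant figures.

ω = 2πf = 213600 rad/s
X_L = ωL = 286 Ω
X_C = 1/(ωC) = 178 Ω
Parallel: admittances add. Y = 1/R + 1/(jωL) + jωC
Y = (0.0149 + j0.00213) S
|Y| = 0.0151 S → |Z| = 1/|Y| = 66.3 Ω, ∠Z = −∠Y = -8.10°

-8.10°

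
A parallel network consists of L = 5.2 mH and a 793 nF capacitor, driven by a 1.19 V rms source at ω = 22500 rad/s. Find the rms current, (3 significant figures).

11.1 mA

X_L = ωL = 117 Ω
X_C = 1/(ωC) = 56.0 Ω
Parallel: admittances add. Y = 1/(jωL) + jωC
Y = (0 + j0.00930) S
|Y| = 0.00930 S → |Z| = 1/|Y| = 108 Ω, ∠Z = −∠Y = -90.0°
I = V/|Z| = 1.19/108 = 11.1 mA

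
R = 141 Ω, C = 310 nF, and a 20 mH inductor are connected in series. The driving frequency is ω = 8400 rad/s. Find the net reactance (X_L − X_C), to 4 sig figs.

-216.0 Ω

X_L = ωL = 168.0 Ω
X_C = 1/(ωC) = 384.0 Ω
X = 168.0 − 384.0 = -216.0 Ω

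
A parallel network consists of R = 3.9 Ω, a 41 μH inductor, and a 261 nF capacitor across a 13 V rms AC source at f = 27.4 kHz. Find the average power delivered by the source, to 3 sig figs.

ω = 2πf = 172200 rad/s
X_L = ωL = 7.06 Ω
X_C = 1/(ωC) = 22.3 Ω
Parallel: admittances add. Y = 1/R + 1/(jωL) + jωC
Y = (0.256 − j0.0967) S
|Y| = 0.274 S → |Z| = 1/|Y| = 3.65 Ω, ∠Z = −∠Y = 20.7°
I = V/|Z| = 3.56 A
P = VI cos φ = 13 × 3.56 × cos(20.7°) = 43.3 W

43.3 W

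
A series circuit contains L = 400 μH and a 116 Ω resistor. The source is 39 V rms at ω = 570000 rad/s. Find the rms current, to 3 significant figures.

X_L = ωL = 228 Ω
Z = 116 + j228 Ω
|Z| = √(116² + 228²) = 256 Ω
I = V/|Z| = 39/256 = 152 mA

152 mA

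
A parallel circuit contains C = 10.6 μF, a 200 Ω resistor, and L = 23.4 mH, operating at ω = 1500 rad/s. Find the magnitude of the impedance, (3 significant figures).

X_L = ωL = 35.1 Ω
X_C = 1/(ωC) = 62.9 Ω
Parallel: admittances add. Y = 1/R + 1/(jωL) + jωC
Y = (0.00500 − j0.0126) S
|Y| = 0.0135 S → |Z| = 1/|Y| = 73.8 Ω, ∠Z = −∠Y = 68.3°

73.8 Ω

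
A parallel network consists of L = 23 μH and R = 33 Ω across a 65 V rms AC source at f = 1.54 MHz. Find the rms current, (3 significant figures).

1.99 A

ω = 2πf = 9.676e+06 rad/s
X_L = ωL = 223 Ω
Parallel: admittances add. Y = 1/R + 1/(jωL)
Y = (0.0303 − j0.00449) S
|Y| = 0.0306 S → |Z| = 1/|Y| = 32.6 Ω, ∠Z = −∠Y = 8.43°
I = V/|Z| = 65/32.6 = 1.99 A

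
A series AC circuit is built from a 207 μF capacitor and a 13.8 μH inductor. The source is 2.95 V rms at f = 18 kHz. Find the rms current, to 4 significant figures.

ω = 2πf = 113100 rad/s
X_L = ωL = 1.561 Ω
X_C = 1/(ωC) = 0.04271 Ω
Net reactance X = X_L − X_C = 1.518 Ω
Z = j1.518 Ω
|Z| = √(0² + 1.518²) = 1.518 Ω
I = V/|Z| = 2.95/1.518 = 1.943 A

1.943 A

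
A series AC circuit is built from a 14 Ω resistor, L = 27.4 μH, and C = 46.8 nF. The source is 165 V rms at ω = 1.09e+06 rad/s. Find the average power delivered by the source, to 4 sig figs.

1.265 kW

X_L = ωL = 29.87 Ω
X_C = 1/(ωC) = 19.60 Ω
Net reactance X = X_L − X_C = 10.26 Ω
Z = 14.00 + j10.26 Ω
|Z| = √(14.00² + 10.26²) = 17.36 Ω
∠Z = arctan(10.26/14.00) = 36.24°
I = V/|Z| = 9.505 A
P = VI cos φ = 165 × 9.505 × cos(36.24°) = 1.265 kW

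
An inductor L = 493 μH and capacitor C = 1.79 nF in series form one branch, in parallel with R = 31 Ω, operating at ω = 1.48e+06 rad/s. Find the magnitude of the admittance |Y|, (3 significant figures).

32.4 mS

X_L = ωL = 730 Ω
X_C = 1/(ωC) = 377 Ω
Branch 1: Z₁ = R = 31.0 Ω
Branch 2 (series LC): Z₂ = j(X_L − X_C) = j352 Ω
Parallel: Z = Z₁Z₂/(Z₁+Z₂), |Z| = 30.9 Ω, ∠Z = 5.03°
|Y| = 1/|Z| = 32.4 mS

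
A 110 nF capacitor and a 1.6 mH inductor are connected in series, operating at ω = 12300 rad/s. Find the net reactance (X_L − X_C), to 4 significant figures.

-719.4 Ω

X_L = ωL = 19.68 Ω
X_C = 1/(ωC) = 739.1 Ω
X = 19.68 − 739.1 = -719.4 Ω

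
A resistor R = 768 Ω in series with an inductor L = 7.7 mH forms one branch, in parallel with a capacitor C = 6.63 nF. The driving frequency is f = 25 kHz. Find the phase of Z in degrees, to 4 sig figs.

ω = 2πf = 157100 rad/s
X_L = ωL = 1210 Ω
X_C = 1/(ωC) = 960.2 Ω
Branch 1 (R+jX_L): Z₁ = 768.0 + j1210 Ω, |Z₁| = 1433 Ω
Branch 2 (−jX_C): Z₂ = −j960.2 Ω
Parallel: Z = Z₁Z₂/(Z₁+Z₂), |Z| = 1704 Ω, ∠Z = -50.40°

-50.40°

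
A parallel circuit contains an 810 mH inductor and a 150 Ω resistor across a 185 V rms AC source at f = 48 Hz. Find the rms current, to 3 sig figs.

ω = 2πf = 301.6 rad/s
X_L = ωL = 244 Ω
Parallel: admittances add. Y = 1/R + 1/(jωL)
Y = (0.00667 − j0.00409) S
|Y| = 0.00782 S → |Z| = 1/|Y| = 128 Ω, ∠Z = −∠Y = 31.6°
I = V/|Z| = 185/128 = 1.45 A

1.45 A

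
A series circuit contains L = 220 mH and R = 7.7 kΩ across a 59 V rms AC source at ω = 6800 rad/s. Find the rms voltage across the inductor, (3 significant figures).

11.3 V

X_L = ωL = 1500 Ω
Z = 7700 + j1500 Ω
|Z| = √(7700² + 1500²) = 7840 Ω
I = V/|Z| = 7.52 mA
V_L = I·|Z_L| = 0.00752 × 1500 = 11.3 V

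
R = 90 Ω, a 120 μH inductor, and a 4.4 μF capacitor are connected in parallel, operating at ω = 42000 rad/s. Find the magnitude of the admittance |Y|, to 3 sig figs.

17.6 mS

X_L = ωL = 5.04 Ω
X_C = 1/(ωC) = 5.41 Ω
Parallel: admittances add. Y = 1/R + 1/(jωL) + jωC
Y = (0.0111 − j0.0136) S
|Y| = 0.0176 S → |Z| = 1/|Y| = 56.9 Ω, ∠Z = −∠Y = 50.8°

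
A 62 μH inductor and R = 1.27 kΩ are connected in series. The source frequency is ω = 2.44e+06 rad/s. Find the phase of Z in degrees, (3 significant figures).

X_L = ωL = 151 Ω
Z = 1270 + j151 Ω
|Z| = √(1270² + 151²) = 1280 Ω
∠Z = arctan(151/1270) = 6.79°

6.79°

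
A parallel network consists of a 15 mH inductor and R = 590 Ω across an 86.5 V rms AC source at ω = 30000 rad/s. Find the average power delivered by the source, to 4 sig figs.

X_L = ωL = 450.0 Ω
Parallel: admittances add. Y = 1/R + 1/(jωL)
Y = (0.001695 − j0.002222) S
|Y| = 0.002795 S → |Z| = 1/|Y| = 357.8 Ω, ∠Z = −∠Y = 52.67°
I = V/|Z| = 241.8 mA
P = VI cos φ = 86.5 × 0.2418 × cos(52.67°) = 12.68 W

12.68 W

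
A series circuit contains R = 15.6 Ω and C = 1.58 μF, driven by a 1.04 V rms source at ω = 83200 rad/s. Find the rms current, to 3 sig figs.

59.9 mA

X_C = 1/(ωC) = 7.61 Ω
Z = 15.6 − j7.61 Ω
|Z| = √(15.6² + 7.61²) = 17.4 Ω
I = V/|Z| = 1.04/17.4 = 59.9 mA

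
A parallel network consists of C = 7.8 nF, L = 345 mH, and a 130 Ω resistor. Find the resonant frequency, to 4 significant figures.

ω₀ = 1/√(LC) = 1/√(0.345 × 7.8e-09) = 19280 rad/s
f₀ = ω₀/(2π) = 3.068 kHz

3.068 kHz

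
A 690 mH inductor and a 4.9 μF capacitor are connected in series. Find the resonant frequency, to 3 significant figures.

86.6 Hz

ω₀ = 1/√(LC) = 1/√(0.69 × 4.9e-06) = 543.8 rad/s
f₀ = ω₀/(2π) = 86.6 Hz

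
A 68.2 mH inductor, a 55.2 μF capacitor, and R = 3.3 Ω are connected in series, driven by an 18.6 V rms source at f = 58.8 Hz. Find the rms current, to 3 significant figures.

ω = 2πf = 369.5 rad/s
X_L = ωL = 25.2 Ω
X_C = 1/(ωC) = 49.0 Ω
Net reactance X = X_L − X_C = -23.8 Ω
Z = 3.30 − j23.8 Ω
|Z| = √(3.30² + 23.8²) = 24.1 Ω
I = V/|Z| = 18.6/24.1 = 773 mA

773 mA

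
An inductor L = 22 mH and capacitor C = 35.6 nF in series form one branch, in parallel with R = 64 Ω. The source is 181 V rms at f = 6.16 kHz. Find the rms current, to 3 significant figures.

3.17 A

ω = 2πf = 38700 rad/s
X_L = ωL = 851 Ω
X_C = 1/(ωC) = 726 Ω
Branch 1: Z₁ = R = 64.0 Ω
Branch 2 (series LC): Z₂ = j(X_L − X_C) = j126 Ω
Parallel: Z = Z₁Z₂/(Z₁+Z₂), |Z| = 57.0 Ω, ∠Z = 27.0°
I = V/|Z| = 181/57.0 = 3.17 A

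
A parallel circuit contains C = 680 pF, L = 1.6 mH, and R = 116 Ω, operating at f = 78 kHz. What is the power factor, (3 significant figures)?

ω = 2πf = 490100 rad/s
X_L = ωL = 784 Ω
X_C = 1/(ωC) = 3000 Ω
Parallel: admittances add. Y = 1/R + 1/(jωL) + jωC
Y = (0.00862 − j0.000942) S
|Y| = 0.00867 S → |Z| = 1/|Y| = 115 Ω, ∠Z = −∠Y = 6.24°
cos φ = cos(6.24°) = 0.994

0.994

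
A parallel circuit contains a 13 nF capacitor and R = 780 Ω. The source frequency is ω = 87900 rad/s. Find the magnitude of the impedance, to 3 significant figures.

X_C = 1/(ωC) = 875 Ω
Parallel: admittances add. Y = 1/R + jωC
Y = (0.00128 + j0.00114) S
|Y| = 0.00172 S → |Z| = 1/|Y| = 582 Ω, ∠Z = −∠Y = -41.7°

582 Ω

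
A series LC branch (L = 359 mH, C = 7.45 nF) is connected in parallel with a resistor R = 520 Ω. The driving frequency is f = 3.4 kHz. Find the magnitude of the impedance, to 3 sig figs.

ω = 2πf = 21360 rad/s
X_L = ωL = 7670 Ω
X_C = 1/(ωC) = 6280 Ω
Branch 1: Z₁ = R = 520 Ω
Branch 2 (series LC): Z₂ = j(X_L − X_C) = j1390 Ω
Parallel: Z = Z₁Z₂/(Z₁+Z₂), |Z| = 487 Ω, ∠Z = 20.6°

487 Ω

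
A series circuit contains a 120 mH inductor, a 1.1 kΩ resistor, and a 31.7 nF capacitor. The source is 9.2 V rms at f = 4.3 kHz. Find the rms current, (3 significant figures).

ω = 2πf = 27020 rad/s
X_L = ωL = 3240 Ω
X_C = 1/(ωC) = 1170 Ω
Net reactance X = X_L − X_C = 2070 Ω
Z = 1100 + j2070 Ω
|Z| = √(1100² + 2070²) = 2350 Ω
I = V/|Z| = 9.2/2350 = 3.92 mA

3.92 mA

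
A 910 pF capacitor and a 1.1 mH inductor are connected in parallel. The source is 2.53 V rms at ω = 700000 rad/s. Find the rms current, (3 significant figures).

X_L = ωL = 770 Ω
X_C = 1/(ωC) = 1570 Ω
Parallel: admittances add. Y = 1/(jωL) + jωC
Y = (0 − j0.000662) S
|Y| = 0.000662 S → |Z| = 1/|Y| = 1510 Ω, ∠Z = −∠Y = 90.0°
I = V/|Z| = 2.53/1510 = 1.67 mA

1.67 mA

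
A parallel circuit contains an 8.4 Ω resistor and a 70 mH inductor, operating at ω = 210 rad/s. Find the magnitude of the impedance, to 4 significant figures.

7.293 Ω

X_L = ωL = 14.70 Ω
Parallel: admittances add. Y = 1/R + 1/(jωL)
Y = (0.1190 − j0.06803) S
|Y| = 0.1371 S → |Z| = 1/|Y| = 7.293 Ω, ∠Z = −∠Y = 29.74°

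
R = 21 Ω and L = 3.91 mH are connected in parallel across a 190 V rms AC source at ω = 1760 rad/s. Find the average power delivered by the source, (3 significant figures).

1.72 kW

X_L = ωL = 6.88 Ω
Parallel: admittances add. Y = 1/R + 1/(jωL)
Y = (0.0476 − j0.145) S
|Y| = 0.153 S → |Z| = 1/|Y| = 6.54 Ω, ∠Z = −∠Y = 71.9°
I = V/|Z| = 29.1 A
P = VI cos φ = 190 × 29.1 × cos(71.9°) = 1.72 kW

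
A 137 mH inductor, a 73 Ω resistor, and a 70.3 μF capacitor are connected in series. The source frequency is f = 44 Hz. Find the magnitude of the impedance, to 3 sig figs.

74.3 Ω

ω = 2πf = 276.5 rad/s
X_L = ωL = 37.9 Ω
X_C = 1/(ωC) = 51.5 Ω
Net reactance X = X_L − X_C = -13.6 Ω
Z = 73.0 − j13.6 Ω
|Z| = √(73.0² + 13.6²) = 74.3 Ω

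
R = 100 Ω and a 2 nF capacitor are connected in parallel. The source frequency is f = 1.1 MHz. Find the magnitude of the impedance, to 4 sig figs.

ω = 2πf = 6.912e+06 rad/s
X_C = 1/(ωC) = 72.34 Ω
Parallel: admittances add. Y = 1/R + jωC
Y = (0.01000 + j0.01382) S
|Y| = 0.01706 S → |Z| = 1/|Y| = 58.61 Ω, ∠Z = −∠Y = -54.12°

58.61 Ω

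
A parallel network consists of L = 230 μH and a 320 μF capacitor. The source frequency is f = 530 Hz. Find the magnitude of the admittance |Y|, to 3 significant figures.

ω = 2πf = 3330 rad/s
X_L = ωL = 0.766 Ω
X_C = 1/(ωC) = 0.938 Ω
Parallel: admittances add. Y = 1/(jωL) + jωC
Y = (0 − j0.240) S
|Y| = 0.240 S → |Z| = 1/|Y| = 4.17 Ω, ∠Z = −∠Y = 90.0°

240 mS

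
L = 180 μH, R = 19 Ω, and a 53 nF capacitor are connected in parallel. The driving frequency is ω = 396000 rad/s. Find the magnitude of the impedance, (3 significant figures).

18.8 Ω

X_L = ωL = 71.3 Ω
X_C = 1/(ωC) = 47.6 Ω
Parallel: admittances add. Y = 1/R + 1/(jωL) + jωC
Y = (0.0526 + j0.00696) S
|Y| = 0.0531 S → |Z| = 1/|Y| = 18.8 Ω, ∠Z = −∠Y = -7.53°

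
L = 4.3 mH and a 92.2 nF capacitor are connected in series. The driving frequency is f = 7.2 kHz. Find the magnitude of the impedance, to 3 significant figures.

45.2 Ω

ω = 2πf = 45240 rad/s
X_L = ωL = 195 Ω
X_C = 1/(ωC) = 240 Ω
Net reactance X = X_L − X_C = -45.2 Ω
Z = − j45.2 Ω
|Z| = √(0² + 45.2²) = 45.2 Ω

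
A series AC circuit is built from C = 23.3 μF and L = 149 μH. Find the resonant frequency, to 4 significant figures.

ω₀ = 1/√(LC) = 1/√(0.000149 × 2.33e-05) = 16970 rad/s
f₀ = ω₀/(2π) = 2.701 kHz

2.701 kHz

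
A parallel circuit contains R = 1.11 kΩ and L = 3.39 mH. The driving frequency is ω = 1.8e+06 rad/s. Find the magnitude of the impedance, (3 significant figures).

1090 Ω

X_L = ωL = 6100 Ω
Parallel: admittances add. Y = 1/R + 1/(jωL)
Y = (0.000901 − j0.000164) S
|Y| = 0.000916 S → |Z| = 1/|Y| = 1090 Ω, ∠Z = −∠Y = 10.3°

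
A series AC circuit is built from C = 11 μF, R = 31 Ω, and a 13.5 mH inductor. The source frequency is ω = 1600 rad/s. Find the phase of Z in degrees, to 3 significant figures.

X_L = ωL = 21.6 Ω
X_C = 1/(ωC) = 56.8 Ω
Net reactance X = X_L − X_C = -35.2 Ω
Z = 31.0 − j35.2 Ω
|Z| = √(31.0² + 35.2²) = 46.9 Ω
∠Z = arctan(-35.2/31.0) = -48.6°

-48.6°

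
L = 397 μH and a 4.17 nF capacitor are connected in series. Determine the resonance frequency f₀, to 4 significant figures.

ω₀ = 1/√(LC) = 1/√(0.000397 × 4.17e-09) = 777200 rad/s
f₀ = ω₀/(2π) = 123.7 kHz

123.7 kHz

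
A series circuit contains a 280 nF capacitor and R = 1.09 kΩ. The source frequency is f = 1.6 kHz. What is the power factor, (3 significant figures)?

0.951

ω = 2πf = 10050 rad/s
X_C = 1/(ωC) = 355 Ω
Z = 1090 − j355 Ω
|Z| = √(1090² + 355²) = 1150 Ω
∠Z = arctan(-355/1090) = -18.1°
cos φ = cos(-18.1°) = 0.951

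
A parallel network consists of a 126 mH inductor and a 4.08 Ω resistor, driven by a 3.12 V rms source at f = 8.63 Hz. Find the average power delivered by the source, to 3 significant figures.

ω = 2πf = 54.22 rad/s
X_L = ωL = 6.83 Ω
Parallel: admittances add. Y = 1/R + 1/(jωL)
Y = (0.245 − j0.146) S
|Y| = 0.285 S → |Z| = 1/|Y| = 3.50 Ω, ∠Z = −∠Y = 30.8°
I = V/|Z| = 891 mA
P = VI cos φ = 3.12 × 0.891 × cos(30.8°) = 2.39 W

2.39 W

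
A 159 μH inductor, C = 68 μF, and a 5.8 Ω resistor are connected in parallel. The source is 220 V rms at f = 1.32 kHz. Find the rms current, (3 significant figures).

ω = 2πf = 8294 rad/s
X_L = ωL = 1.32 Ω
X_C = 1/(ωC) = 1.77 Ω
Parallel: admittances add. Y = 1/R + 1/(jωL) + jωC
Y = (0.172 − j0.194) S
|Y| = 0.260 S → |Z| = 1/|Y| = 3.85 Ω, ∠Z = −∠Y = 48.4°
I = V/|Z| = 220/3.85 = 57.2 A

57.2 A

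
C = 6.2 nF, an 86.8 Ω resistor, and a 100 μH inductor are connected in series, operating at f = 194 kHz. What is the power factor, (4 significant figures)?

ω = 2πf = 1.219e+06 rad/s
X_L = ωL = 121.9 Ω
X_C = 1/(ωC) = 132.3 Ω
Net reactance X = X_L − X_C = -10.43 Ω
Z = 86.80 − j10.43 Ω
|Z| = √(86.80² + 10.43²) = 87.42 Ω
∠Z = arctan(-10.43/86.80) = -6.850°
cos φ = cos(-6.850°) = 0.9929

0.9929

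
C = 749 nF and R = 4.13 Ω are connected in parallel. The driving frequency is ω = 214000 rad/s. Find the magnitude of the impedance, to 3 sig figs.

X_C = 1/(ωC) = 6.24 Ω
Parallel: admittances add. Y = 1/R + jωC
Y = (0.242 + j0.160) S
|Y| = 0.290 S → |Z| = 1/|Y| = 3.44 Ω, ∠Z = −∠Y = -33.5°

3.44 Ω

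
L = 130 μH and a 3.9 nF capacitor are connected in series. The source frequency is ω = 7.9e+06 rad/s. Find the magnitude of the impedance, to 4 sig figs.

994.5 Ω

X_L = ωL = 1027 Ω
X_C = 1/(ωC) = 32.46 Ω
Net reactance X = X_L − X_C = 994.5 Ω
Z = j994.5 Ω
|Z| = √(0² + 994.5²) = 994.5 Ω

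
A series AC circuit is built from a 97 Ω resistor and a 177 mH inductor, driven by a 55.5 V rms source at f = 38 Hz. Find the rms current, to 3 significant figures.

525 mA

ω = 2πf = 238.8 rad/s
X_L = ωL = 42.3 Ω
Z = 97.0 + j42.3 Ω
|Z| = √(97.0² + 42.3²) = 106 Ω
I = V/|Z| = 55.5/106 = 525 mA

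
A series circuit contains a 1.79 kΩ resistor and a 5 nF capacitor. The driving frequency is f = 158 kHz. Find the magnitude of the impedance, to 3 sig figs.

1800 Ω

ω = 2πf = 992700 rad/s
X_C = 1/(ωC) = 201 Ω
Z = 1790 − j201 Ω
|Z| = √(1790² + 201²) = 1800 Ω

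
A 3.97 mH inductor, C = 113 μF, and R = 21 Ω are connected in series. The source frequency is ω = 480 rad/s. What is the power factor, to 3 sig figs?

X_L = ωL = 1.91 Ω
X_C = 1/(ωC) = 18.4 Ω
Net reactance X = X_L − X_C = -16.5 Ω
Z = 21.0 − j16.5 Ω
|Z| = √(21.0² + 16.5²) = 26.7 Ω
∠Z = arctan(-16.5/21.0) = -38.2°
cos φ = cos(-38.2°) = 0.786

0.786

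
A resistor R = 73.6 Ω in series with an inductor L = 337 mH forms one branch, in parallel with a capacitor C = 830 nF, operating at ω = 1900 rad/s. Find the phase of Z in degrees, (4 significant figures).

-11.36°

X_L = ωL = 640.3 Ω
X_C = 1/(ωC) = 634.1 Ω
Branch 1 (R+jX_L): Z₁ = 73.60 + j640.3 Ω, |Z₁| = 644.5 Ω
Branch 2 (−jX_C): Z₂ = −j634.1 Ω
Parallel: Z = Z₁Z₂/(Z₁+Z₂), |Z| = 5533 Ω, ∠Z = -11.36°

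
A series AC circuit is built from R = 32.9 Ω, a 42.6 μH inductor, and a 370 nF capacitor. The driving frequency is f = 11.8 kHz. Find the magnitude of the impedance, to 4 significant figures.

ω = 2πf = 74140 rad/s
X_L = ωL = 3.158 Ω
X_C = 1/(ωC) = 36.45 Ω
Net reactance X = X_L − X_C = -33.29 Ω
Z = 32.90 − j33.29 Ω
|Z| = √(32.90² + 33.29²) = 46.81 Ω

46.81 Ω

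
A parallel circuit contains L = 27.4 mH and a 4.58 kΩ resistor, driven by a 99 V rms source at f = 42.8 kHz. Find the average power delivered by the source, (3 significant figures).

2.14 W

ω = 2πf = 268900 rad/s
X_L = ωL = 7370 Ω
Parallel: admittances add. Y = 1/R + 1/(jωL)
Y = (0.000218 − j0.000136) S
|Y| = 0.000257 S → |Z| = 1/|Y| = 3890 Ω, ∠Z = −∠Y = 31.9°
I = V/|Z| = 25.5 mA
P = VI cos φ = 99 × 0.0255 × cos(31.9°) = 2.14 W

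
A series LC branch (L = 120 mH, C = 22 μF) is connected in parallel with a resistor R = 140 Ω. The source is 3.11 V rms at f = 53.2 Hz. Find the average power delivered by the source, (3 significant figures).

ω = 2πf = 334.3 rad/s
X_L = ωL = 40.1 Ω
X_C = 1/(ωC) = 136 Ω
Branch 1: Z₁ = R = 140 Ω
Branch 2 (series LC): Z₂ = j(X_L − X_C) = −j95.9 Ω
Parallel: Z = Z₁Z₂/(Z₁+Z₂), |Z| = 79.1 Ω, ∠Z = -55.6°
I = V/|Z| = 39.3 mA
P = VI cos φ = 3.11 × 0.0393 × cos(-55.6°) = 69.1 mW

69.1 mW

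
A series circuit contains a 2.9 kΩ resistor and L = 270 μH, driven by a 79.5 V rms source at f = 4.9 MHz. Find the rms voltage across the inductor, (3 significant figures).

75.1 V

ω = 2πf = 3.079e+07 rad/s
X_L = ωL = 8310 Ω
Z = 2900 + j8310 Ω
|Z| = √(2900² + 8310²) = 8800 Ω
I = V/|Z| = 9.03 mA
V_L = I·|Z_L| = 0.00903 × 8310 = 75.1 V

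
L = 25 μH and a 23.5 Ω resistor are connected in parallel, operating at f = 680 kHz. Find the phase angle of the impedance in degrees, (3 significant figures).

12.4°

ω = 2πf = 4.273e+06 rad/s
X_L = ωL = 107 Ω
Parallel: admittances add. Y = 1/R + 1/(jωL)
Y = (0.0426 − j0.00936) S
|Y| = 0.0436 S → |Z| = 1/|Y| = 23.0 Ω, ∠Z = −∠Y = 12.4°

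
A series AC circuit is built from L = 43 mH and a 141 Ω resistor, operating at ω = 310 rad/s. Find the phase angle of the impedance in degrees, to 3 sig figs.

5.40°

X_L = ωL = 13.3 Ω
Z = 141 + j13.3 Ω
|Z| = √(141² + 13.3²) = 142 Ω
∠Z = arctan(13.3/141) = 5.40°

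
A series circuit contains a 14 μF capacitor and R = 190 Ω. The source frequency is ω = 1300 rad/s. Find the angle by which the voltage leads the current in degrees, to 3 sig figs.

X_C = 1/(ωC) = 54.9 Ω
Z = 190 − j54.9 Ω
|Z| = √(190² + 54.9²) = 198 Ω
∠Z = arctan(-54.9/190) = -16.1°

-16.1°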